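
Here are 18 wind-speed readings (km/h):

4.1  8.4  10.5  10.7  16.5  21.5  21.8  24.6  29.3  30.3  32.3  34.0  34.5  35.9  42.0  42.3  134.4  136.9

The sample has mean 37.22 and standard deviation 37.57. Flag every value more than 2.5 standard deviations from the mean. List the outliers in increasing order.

134.4, 136.9

Cutoffs at x̄ ± 2.5s: 37.22 ± 2.5·37.57 = [-56.705, 131.145].
134.4: z = 2.59, |z| > 2.5 → outlier.
136.9: z = 2.65, |z| > 2.5 → outlier.
Every other value lies within [-56.705, 131.145].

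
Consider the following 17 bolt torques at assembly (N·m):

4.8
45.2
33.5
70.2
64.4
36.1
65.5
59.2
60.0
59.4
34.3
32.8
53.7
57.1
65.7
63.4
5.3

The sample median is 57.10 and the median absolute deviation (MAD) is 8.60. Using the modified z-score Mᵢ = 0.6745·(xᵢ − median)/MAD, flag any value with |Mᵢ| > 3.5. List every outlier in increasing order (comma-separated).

|Mᵢ| > 3.5 ⇔ |xᵢ − 57.10| > 3.5·8.60/0.6745 = 44.63.
So outliers lie outside [12.47, 101.73].
4.8: M = -4.10 → outlier.
5.3: M = -4.06 → outlier.

4.8, 5.3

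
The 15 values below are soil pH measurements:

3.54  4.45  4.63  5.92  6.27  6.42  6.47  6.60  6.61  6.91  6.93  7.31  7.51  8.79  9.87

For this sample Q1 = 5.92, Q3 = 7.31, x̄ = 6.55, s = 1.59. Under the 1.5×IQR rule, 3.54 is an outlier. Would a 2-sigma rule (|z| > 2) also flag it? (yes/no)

z = (3.54 − 6.55) / 1.59 = -1.89.
|z| = 1.89 ≤ 2.

no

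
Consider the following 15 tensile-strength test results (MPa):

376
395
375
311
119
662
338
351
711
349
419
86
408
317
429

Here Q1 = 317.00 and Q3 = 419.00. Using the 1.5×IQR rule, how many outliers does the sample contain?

IQR = 102.00; fences at 317.00 − 153.00 = 164.00 and 419.00 + 153.00 = 572.00.
Outside the cutoffs: 86, 119, 662, 711.

4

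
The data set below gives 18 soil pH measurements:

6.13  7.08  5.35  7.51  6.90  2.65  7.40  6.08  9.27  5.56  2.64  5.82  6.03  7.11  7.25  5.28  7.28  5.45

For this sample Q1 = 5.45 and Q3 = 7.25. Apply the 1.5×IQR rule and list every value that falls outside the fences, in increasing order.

2.64, 2.65

IQR = Q3 − Q1 = 7.25 − 5.45 = 1.80.
Lower fence = Q1 − 1.5·IQR = 5.45 − 2.70 = 2.75.
Upper fence = Q3 + 1.5·IQR = 7.25 + 2.70 = 9.95.
2.64 < 2.75 → outlier.
2.65 < 2.75 → outlier.
All remaining values lie within [2.75, 9.95].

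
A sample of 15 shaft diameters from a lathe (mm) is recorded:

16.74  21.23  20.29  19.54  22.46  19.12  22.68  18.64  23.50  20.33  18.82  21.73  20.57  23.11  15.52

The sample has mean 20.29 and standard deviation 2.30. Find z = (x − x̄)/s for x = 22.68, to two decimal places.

z = (22.68 − 20.29) / 2.30 = 1.04.

1.04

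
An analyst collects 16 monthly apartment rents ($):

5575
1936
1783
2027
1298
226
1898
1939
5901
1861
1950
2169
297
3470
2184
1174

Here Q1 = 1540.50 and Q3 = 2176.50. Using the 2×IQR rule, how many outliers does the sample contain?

4

IQR = 636.00; fences at 1540.50 − 1272.00 = 268.50 and 2176.50 + 1272.00 = 3448.50.
Outside the cutoffs: 226, 3470, 5575, 5901.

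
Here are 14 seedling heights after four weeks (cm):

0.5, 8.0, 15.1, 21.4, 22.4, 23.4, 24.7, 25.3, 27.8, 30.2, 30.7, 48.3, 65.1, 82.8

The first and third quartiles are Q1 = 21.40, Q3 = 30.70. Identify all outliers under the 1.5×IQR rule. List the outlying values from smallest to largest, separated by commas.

0.5, 48.3, 65.1, 82.8

IQR = Q3 − Q1 = 30.70 − 21.40 = 9.30.
Lower fence = Q1 − 1.5·IQR = 21.40 − 13.95 = 7.45.
Upper fence = Q3 + 1.5·IQR = 30.70 + 13.95 = 44.65.
0.5 < 7.45 → outlier.
48.3 > 44.65 → outlier.
65.1 > 44.65 → outlier.
82.8 > 44.65 → outlier.
All remaining values lie within [7.45, 44.65].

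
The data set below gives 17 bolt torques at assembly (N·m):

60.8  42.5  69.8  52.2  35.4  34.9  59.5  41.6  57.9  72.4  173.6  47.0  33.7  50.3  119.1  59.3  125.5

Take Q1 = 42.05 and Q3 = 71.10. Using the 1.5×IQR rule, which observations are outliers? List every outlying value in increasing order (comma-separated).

119.1, 125.5, 173.6

IQR = Q3 − Q1 = 71.10 − 42.05 = 29.05.
Lower fence = Q1 − 1.5·IQR = 42.05 − 43.575 = -1.525.
Upper fence = Q3 + 1.5·IQR = 71.10 + 43.575 = 114.675.
119.1 > 114.675 → outlier.
125.5 > 114.675 → outlier.
173.6 > 114.675 → outlier.
All remaining values lie within [-1.525, 114.675].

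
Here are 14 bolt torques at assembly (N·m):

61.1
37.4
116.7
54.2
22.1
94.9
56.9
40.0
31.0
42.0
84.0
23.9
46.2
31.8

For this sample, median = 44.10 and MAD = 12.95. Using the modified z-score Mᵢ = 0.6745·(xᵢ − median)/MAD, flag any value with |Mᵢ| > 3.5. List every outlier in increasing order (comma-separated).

|Mᵢ| > 3.5 ⇔ |xᵢ − 44.10| > 3.5·12.95/0.6745 = 67.20.
So outliers lie outside [-23.10, 111.30].
116.7: M = 3.78 → outlier.

116.7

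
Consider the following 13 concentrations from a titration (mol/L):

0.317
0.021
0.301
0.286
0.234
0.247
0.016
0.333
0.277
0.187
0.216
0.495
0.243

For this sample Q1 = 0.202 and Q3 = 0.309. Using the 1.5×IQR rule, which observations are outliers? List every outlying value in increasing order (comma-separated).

0.016, 0.021, 0.495

IQR = Q3 − Q1 = 0.309 − 0.202 = 0.107.
Lower fence = Q1 − 1.5·IQR = 0.202 − 0.1605 = 0.0415.
Upper fence = Q3 + 1.5·IQR = 0.309 + 0.1605 = 0.4695.
0.016 < 0.0415 → outlier.
0.021 < 0.0415 → outlier.
0.495 > 0.4695 → outlier.
All remaining values lie within [0.0415, 0.4695].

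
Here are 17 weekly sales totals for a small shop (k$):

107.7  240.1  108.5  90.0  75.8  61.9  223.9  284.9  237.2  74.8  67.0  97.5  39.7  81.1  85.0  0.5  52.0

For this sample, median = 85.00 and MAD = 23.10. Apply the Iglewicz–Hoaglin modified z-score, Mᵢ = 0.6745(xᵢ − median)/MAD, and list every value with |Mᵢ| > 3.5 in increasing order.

|Mᵢ| > 3.5 ⇔ |xᵢ − 85.00| > 3.5·23.10/0.6745 = 119.87.
So outliers lie outside [-34.87, 204.87].
223.9: M = 4.06 → outlier.
237.2: M = 4.44 → outlier.
240.1: M = 4.53 → outlier.
284.9: M = 5.84 → outlier.

223.9, 237.2, 240.1, 284.9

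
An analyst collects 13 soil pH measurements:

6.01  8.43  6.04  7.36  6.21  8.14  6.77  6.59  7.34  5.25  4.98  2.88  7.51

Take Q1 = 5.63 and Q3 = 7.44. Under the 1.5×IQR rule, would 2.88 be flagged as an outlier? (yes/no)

yes

IQR = Q3 − Q1 = 7.44 − 5.63 = 1.81.
Lower fence = Q1 − 1.5·IQR = 5.63 − 2.715 = 2.915.
Upper fence = Q3 + 1.5·IQR = 7.44 + 2.715 = 10.155.
2.88 lies below the lower fence.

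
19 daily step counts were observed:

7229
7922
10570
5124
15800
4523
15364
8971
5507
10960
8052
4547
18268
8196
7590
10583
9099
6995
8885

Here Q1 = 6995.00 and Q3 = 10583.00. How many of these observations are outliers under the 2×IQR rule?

IQR = 3588.00; fences at 6995.00 − 7176.00 = -181.00 and 10583.00 + 7176.00 = 17759.00.
Outside the cutoffs: 18268.

1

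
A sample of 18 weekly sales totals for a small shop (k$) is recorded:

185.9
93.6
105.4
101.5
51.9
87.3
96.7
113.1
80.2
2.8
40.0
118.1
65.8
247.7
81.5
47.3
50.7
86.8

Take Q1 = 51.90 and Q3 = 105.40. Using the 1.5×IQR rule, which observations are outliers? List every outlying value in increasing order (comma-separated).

IQR = Q3 − Q1 = 105.40 − 51.90 = 53.50.
Lower fence = Q1 − 1.5·IQR = 51.90 − 80.25 = -28.35.
Upper fence = Q3 + 1.5·IQR = 105.40 + 80.25 = 185.65.
185.9 > 185.65 → outlier.
247.7 > 185.65 → outlier.
All remaining values lie within [-28.35, 185.65].

185.9, 247.7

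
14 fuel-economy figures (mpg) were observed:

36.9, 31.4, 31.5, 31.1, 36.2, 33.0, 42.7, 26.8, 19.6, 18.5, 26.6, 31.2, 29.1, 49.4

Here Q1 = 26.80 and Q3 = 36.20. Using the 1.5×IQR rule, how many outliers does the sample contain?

IQR = 9.40; fences at 26.80 − 14.10 = 12.70 and 36.20 + 14.10 = 50.30.
Every value lies within the cutoffs.

0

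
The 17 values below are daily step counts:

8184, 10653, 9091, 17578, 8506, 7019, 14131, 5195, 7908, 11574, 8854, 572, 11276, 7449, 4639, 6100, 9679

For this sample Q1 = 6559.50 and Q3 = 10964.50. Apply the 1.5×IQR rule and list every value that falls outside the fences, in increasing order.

IQR = Q3 − Q1 = 10964.50 − 6559.50 = 4405.00.
Lower fence = Q1 − 1.5·IQR = 6559.50 − 6607.50 = -48.00.
Upper fence = Q3 + 1.5·IQR = 10964.50 + 6607.50 = 17572.00.
17578 > 17572.00 → outlier.
All remaining values lie within [-48.00, 17572.00].

17578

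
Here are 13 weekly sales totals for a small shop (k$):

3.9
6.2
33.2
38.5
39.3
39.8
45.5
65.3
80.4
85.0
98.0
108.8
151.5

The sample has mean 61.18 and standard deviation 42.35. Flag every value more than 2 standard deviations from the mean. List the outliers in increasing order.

Cutoffs at x̄ ± 2s: 61.18 ± 2·42.35 = [-23.52, 145.88].
151.5: z = 2.13, |z| > 2 → outlier.
Every other value lies within [-23.52, 145.88].

151.5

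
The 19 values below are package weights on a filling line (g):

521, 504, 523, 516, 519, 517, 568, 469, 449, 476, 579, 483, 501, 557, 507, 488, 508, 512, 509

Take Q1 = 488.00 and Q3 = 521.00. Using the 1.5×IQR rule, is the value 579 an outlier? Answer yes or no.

IQR = Q3 − Q1 = 521.00 − 488.00 = 33.00.
Lower fence = Q1 − 1.5·IQR = 488.00 − 49.50 = 438.50.
Upper fence = Q3 + 1.5·IQR = 521.00 + 49.50 = 570.50.
579 lies above the upper fence.

yes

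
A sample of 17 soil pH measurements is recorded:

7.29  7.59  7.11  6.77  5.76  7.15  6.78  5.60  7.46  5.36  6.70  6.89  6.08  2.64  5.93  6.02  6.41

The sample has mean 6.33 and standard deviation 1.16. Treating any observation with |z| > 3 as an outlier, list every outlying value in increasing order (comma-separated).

Cutoffs at x̄ ± 3s: 6.33 ± 3·1.16 = [2.85, 9.81].
2.64: z = -3.18, |z| > 3 → outlier.
Every other value lies within [2.85, 9.81].

2.64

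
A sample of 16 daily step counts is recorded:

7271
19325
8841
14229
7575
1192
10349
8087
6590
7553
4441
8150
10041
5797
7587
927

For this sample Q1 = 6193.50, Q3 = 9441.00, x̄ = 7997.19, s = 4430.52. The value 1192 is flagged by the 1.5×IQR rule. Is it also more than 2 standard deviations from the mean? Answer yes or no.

z = (1192 − 7997.19) / 4430.52 = -1.54.
|z| = 1.54 ≤ 2.

no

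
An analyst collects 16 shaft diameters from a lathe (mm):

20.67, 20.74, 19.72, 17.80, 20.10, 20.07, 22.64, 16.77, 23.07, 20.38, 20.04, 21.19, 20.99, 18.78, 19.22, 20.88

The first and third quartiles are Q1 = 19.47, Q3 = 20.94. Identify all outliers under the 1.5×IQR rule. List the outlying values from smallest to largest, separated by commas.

16.77

IQR = Q3 − Q1 = 20.94 − 19.47 = 1.47.
Lower fence = Q1 − 1.5·IQR = 19.47 − 2.205 = 17.265.
Upper fence = Q3 + 1.5·IQR = 20.94 + 2.205 = 23.145.
16.77 < 17.265 → outlier.
All remaining values lie within [17.265, 23.145].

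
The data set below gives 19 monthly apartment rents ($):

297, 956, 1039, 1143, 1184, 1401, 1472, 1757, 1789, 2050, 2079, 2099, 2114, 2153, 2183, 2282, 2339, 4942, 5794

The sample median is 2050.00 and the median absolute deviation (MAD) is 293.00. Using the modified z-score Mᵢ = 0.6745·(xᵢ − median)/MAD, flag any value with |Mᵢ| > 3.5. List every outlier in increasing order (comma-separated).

297, 4942, 5794

|Mᵢ| > 3.5 ⇔ |xᵢ − 2050.00| > 3.5·293.00/0.6745 = 1520.39.
So outliers lie outside [529.61, 3570.39].
297: M = -4.04 → outlier.
4942: M = 6.66 → outlier.
5794: M = 8.62 → outlier.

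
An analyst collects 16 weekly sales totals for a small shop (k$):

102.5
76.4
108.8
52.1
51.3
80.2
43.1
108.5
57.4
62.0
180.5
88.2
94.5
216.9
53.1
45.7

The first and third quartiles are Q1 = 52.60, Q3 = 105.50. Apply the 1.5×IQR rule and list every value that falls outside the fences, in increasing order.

216.9

IQR = Q3 − Q1 = 105.50 − 52.60 = 52.90.
Lower fence = Q1 − 1.5·IQR = 52.60 − 79.35 = -26.75.
Upper fence = Q3 + 1.5·IQR = 105.50 + 79.35 = 184.85.
216.9 > 184.85 → outlier.
All remaining values lie within [-26.75, 184.85].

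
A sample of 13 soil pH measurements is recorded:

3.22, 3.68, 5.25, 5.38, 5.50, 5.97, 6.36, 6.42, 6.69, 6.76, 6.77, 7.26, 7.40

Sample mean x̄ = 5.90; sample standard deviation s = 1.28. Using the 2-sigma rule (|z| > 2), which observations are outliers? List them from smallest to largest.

Cutoffs at x̄ ± 2s: 5.90 ± 2·1.28 = [3.34, 8.46].
3.22: z = -2.09, |z| > 2 → outlier.
Every other value lies within [3.34, 8.46].

3.22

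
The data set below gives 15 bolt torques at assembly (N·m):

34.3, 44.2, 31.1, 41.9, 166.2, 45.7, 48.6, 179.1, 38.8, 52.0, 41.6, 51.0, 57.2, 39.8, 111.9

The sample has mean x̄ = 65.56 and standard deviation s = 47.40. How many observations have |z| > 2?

Cutoffs: x̄ ± 2s = [-29.24, 160.36].
Outside the cutoffs: 166.2, 179.1.

2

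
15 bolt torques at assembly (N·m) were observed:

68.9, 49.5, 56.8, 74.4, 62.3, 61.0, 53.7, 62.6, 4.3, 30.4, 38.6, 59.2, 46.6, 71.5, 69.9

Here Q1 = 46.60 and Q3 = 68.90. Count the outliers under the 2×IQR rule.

0

IQR = 22.30; fences at 46.60 − 44.60 = 2.00 and 68.90 + 44.60 = 113.50.
Every value lies within the cutoffs.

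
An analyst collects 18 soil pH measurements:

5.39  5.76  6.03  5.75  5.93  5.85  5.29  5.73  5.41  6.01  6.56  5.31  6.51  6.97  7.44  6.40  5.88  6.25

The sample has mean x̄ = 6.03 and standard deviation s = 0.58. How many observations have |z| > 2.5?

0

Cutoffs: x̄ ± 2.5s = [4.58, 7.48].
Every value lies within the cutoffs.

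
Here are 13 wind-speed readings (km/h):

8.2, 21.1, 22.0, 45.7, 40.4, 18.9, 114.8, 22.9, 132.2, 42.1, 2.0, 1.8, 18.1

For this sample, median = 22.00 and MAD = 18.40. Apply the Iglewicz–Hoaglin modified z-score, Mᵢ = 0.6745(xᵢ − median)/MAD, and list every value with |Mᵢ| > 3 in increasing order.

114.8, 132.2

|Mᵢ| > 3 ⇔ |xᵢ − 22.00| > 3·18.40/0.6745 = 81.84.
So outliers lie outside [-59.84, 103.84].
114.8: M = 3.40 → outlier.
132.2: M = 4.04 → outlier.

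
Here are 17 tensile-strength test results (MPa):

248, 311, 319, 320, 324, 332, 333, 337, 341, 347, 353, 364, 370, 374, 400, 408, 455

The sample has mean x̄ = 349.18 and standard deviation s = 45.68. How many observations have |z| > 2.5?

0

Cutoffs: x̄ ± 2.5s = [234.98, 463.38].
Every value lies within the cutoffs.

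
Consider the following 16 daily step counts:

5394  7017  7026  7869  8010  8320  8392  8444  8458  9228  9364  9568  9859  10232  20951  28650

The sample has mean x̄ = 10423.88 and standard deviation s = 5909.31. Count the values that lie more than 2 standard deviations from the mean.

Cutoffs: x̄ ± 2s = [-1394.74, 22242.50].
Outside the cutoffs: 28650.

1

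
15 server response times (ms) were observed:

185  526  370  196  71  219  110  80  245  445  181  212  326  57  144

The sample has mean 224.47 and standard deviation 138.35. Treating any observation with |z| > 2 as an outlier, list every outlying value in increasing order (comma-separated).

Cutoffs at x̄ ± 2s: 224.47 ± 2·138.35 = [-52.23, 501.17].
526: z = 2.18, |z| > 2 → outlier.
Every other value lies within [-52.23, 501.17].

526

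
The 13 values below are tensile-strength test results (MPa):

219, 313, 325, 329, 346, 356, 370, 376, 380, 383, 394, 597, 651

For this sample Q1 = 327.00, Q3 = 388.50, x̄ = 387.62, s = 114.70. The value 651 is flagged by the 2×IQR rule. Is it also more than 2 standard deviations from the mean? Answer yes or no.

z = (651 − 387.62) / 114.70 = 2.30.
|z| = 2.30 > 2.

yes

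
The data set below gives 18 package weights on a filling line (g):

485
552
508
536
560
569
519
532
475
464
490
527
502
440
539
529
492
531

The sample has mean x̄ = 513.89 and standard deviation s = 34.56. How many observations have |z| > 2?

1

Cutoffs: x̄ ± 2s = [444.77, 583.01].
Outside the cutoffs: 440.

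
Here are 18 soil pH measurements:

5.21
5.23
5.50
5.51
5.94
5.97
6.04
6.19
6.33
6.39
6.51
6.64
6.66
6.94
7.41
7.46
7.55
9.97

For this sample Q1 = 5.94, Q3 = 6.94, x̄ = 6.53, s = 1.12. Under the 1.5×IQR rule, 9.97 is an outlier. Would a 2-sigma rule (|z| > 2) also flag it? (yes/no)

yes

z = (9.97 − 6.53) / 1.12 = 3.07.
|z| = 3.07 > 2.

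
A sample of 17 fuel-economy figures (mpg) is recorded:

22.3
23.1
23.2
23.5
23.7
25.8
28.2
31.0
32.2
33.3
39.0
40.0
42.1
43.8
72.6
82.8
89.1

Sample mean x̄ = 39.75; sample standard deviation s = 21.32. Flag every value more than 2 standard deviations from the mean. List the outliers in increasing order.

Cutoffs at x̄ ± 2s: 39.75 ± 2·21.32 = [-2.89, 82.39].
82.8: z = 2.02, |z| > 2 → outlier.
89.1: z = 2.31, |z| > 2 → outlier.
Every other value lies within [-2.89, 82.39].

82.8, 89.1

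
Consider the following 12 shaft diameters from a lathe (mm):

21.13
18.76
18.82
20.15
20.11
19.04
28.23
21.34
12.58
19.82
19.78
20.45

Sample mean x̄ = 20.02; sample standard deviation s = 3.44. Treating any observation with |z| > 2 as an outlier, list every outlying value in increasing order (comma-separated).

12.58, 28.23

Cutoffs at x̄ ± 2s: 20.02 ± 2·3.44 = [13.14, 26.90].
12.58: z = -2.16, |z| > 2 → outlier.
28.23: z = 2.39, |z| > 2 → outlier.
Every other value lies within [13.14, 26.90].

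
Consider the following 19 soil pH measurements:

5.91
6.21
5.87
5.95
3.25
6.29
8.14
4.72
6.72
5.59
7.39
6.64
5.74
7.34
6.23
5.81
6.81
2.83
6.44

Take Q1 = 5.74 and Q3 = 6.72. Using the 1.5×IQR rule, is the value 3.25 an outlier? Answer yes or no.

yes

IQR = Q3 − Q1 = 6.72 − 5.74 = 0.98.
Lower fence = Q1 − 1.5·IQR = 5.74 − 1.47 = 4.27.
Upper fence = Q3 + 1.5·IQR = 6.72 + 1.47 = 8.19.
3.25 lies below the lower fence.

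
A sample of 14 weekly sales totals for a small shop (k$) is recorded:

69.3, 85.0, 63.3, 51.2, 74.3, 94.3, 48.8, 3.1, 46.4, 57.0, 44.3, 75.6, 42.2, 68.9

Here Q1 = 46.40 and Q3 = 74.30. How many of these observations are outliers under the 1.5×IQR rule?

IQR = 27.90; fences at 46.40 − 41.85 = 4.55 and 74.30 + 41.85 = 116.15.
Outside the cutoffs: 3.1.

1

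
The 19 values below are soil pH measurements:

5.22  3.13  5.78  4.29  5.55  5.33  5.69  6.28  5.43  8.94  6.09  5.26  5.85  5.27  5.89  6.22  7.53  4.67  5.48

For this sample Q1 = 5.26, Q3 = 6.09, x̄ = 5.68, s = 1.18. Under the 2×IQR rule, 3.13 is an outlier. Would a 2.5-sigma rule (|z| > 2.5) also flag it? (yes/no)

z = (3.13 − 5.68) / 1.18 = -2.16.
|z| = 2.16 ≤ 2.5.

no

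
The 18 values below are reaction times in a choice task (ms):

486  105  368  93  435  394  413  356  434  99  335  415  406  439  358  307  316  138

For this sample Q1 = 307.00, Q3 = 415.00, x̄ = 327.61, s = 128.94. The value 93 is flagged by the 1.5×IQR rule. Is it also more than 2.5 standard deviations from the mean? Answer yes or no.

z = (93 − 327.61) / 128.94 = -1.82.
|z| = 1.82 ≤ 2.5.

no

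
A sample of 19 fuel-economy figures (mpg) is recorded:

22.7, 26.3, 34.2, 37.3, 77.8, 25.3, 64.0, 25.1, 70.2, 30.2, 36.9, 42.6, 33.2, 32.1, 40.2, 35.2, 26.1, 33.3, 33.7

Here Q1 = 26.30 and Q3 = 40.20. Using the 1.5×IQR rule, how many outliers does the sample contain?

3

IQR = 13.90; fences at 26.30 − 20.85 = 5.45 and 40.20 + 20.85 = 61.05.
Outside the cutoffs: 64.0, 70.2, 77.8.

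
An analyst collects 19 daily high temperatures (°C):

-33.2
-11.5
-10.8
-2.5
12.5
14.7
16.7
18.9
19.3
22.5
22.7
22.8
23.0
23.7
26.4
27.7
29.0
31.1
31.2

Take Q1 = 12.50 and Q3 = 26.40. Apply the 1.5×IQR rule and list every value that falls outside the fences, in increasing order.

IQR = Q3 − Q1 = 26.40 − 12.50 = 13.90.
Lower fence = Q1 − 1.5·IQR = 12.50 − 20.85 = -8.35.
Upper fence = Q3 + 1.5·IQR = 26.40 + 20.85 = 47.25.
-33.2 < -8.35 → outlier.
-11.5 < -8.35 → outlier.
-10.8 < -8.35 → outlier.
All remaining values lie within [-8.35, 47.25].

-33.2, -11.5, -10.8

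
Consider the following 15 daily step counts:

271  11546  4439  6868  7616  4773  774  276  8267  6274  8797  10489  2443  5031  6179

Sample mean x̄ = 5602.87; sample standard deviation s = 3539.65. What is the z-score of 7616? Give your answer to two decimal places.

0.57

z = (7616 − 5602.87) / 3539.65 = 0.57.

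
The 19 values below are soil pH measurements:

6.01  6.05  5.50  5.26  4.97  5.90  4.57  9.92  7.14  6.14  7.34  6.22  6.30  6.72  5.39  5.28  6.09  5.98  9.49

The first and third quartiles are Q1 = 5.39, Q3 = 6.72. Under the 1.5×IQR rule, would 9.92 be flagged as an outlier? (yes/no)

IQR = Q3 − Q1 = 6.72 − 5.39 = 1.33.
Lower fence = Q1 − 1.5·IQR = 5.39 − 1.995 = 3.395.
Upper fence = Q3 + 1.5·IQR = 6.72 + 1.995 = 8.715.
9.92 lies above the upper fence.

yes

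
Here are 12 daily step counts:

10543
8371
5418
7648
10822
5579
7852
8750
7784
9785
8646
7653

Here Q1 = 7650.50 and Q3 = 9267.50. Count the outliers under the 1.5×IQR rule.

IQR = 1617.00; fences at 7650.50 − 2425.50 = 5225.00 and 9267.50 + 2425.50 = 11693.00.
Every value lies within the cutoffs.

0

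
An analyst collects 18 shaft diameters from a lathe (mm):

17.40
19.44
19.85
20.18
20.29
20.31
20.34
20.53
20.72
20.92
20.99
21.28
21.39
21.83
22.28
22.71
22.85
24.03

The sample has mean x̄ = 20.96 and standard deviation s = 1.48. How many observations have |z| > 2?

Cutoffs: x̄ ± 2s = [18.00, 23.92].
Outside the cutoffs: 17.40, 24.03.

2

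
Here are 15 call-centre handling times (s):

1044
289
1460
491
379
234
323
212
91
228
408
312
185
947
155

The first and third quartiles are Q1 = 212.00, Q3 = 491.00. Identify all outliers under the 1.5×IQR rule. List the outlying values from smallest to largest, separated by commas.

947, 1044, 1460

IQR = Q3 − Q1 = 491.00 − 212.00 = 279.00.
Lower fence = Q1 − 1.5·IQR = 212.00 − 418.50 = -206.50.
Upper fence = Q3 + 1.5·IQR = 491.00 + 418.50 = 909.50.
947 > 909.50 → outlier.
1044 > 909.50 → outlier.
1460 > 909.50 → outlier.
All remaining values lie within [-206.50, 909.50].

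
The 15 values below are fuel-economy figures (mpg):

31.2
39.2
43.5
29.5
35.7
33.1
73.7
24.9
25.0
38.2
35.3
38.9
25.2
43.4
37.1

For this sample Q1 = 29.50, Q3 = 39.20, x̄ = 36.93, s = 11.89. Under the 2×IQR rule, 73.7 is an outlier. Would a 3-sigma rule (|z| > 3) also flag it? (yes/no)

yes

z = (73.7 − 36.93) / 11.89 = 3.09.
|z| = 3.09 > 3.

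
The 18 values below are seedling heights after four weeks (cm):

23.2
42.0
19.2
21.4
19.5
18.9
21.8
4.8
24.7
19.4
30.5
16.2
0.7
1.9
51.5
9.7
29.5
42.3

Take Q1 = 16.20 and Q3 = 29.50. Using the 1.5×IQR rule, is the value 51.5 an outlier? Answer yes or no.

yes

IQR = Q3 − Q1 = 29.50 − 16.20 = 13.30.
Lower fence = Q1 − 1.5·IQR = 16.20 − 19.95 = -3.75.
Upper fence = Q3 + 1.5·IQR = 29.50 + 19.95 = 49.45.
51.5 lies above the upper fence.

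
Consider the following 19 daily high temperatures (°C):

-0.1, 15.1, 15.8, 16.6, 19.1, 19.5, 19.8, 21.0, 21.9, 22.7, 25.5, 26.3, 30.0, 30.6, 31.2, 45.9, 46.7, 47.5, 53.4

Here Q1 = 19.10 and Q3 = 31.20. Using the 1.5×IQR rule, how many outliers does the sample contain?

IQR = 12.10; fences at 19.10 − 18.15 = 0.95 and 31.20 + 18.15 = 49.35.
Outside the cutoffs: -0.1, 53.4.

2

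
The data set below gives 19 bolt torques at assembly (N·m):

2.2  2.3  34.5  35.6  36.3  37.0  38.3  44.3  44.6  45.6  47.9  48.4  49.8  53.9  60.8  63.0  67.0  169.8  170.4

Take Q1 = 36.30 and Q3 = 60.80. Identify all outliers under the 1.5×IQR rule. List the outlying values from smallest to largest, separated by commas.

IQR = Q3 − Q1 = 60.80 − 36.30 = 24.50.
Lower fence = Q1 − 1.5·IQR = 36.30 − 36.75 = -0.45.
Upper fence = Q3 + 1.5·IQR = 60.80 + 36.75 = 97.55.
169.8 > 97.55 → outlier.
170.4 > 97.55 → outlier.
All remaining values lie within [-0.45, 97.55].

169.8, 170.4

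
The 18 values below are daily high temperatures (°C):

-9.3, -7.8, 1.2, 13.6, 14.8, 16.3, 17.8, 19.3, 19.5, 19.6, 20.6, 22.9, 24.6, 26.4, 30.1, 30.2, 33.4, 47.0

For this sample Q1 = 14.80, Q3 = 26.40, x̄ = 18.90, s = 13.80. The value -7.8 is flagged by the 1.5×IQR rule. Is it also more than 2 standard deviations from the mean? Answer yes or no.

no

z = (-7.8 − 18.90) / 13.80 = -1.93.
|z| = 1.93 ≤ 2.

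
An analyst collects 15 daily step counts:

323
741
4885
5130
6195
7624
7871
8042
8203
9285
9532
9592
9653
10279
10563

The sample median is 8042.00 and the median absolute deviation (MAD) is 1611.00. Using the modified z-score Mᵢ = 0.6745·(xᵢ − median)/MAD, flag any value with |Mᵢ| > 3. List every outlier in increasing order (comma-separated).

323, 741

|Mᵢ| > 3 ⇔ |xᵢ − 8042.00| > 3·1611.00/0.6745 = 7165.31.
So outliers lie outside [876.69, 15207.31].
323: M = -3.23 → outlier.
741: M = -3.06 → outlier.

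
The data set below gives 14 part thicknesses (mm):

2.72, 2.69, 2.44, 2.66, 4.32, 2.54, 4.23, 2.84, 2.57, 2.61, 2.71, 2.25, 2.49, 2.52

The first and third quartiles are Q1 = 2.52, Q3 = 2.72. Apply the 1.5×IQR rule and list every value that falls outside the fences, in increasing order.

4.23, 4.32

IQR = Q3 − Q1 = 2.72 − 2.52 = 0.20.
Lower fence = Q1 − 1.5·IQR = 2.52 − 0.30 = 2.22.
Upper fence = Q3 + 1.5·IQR = 2.72 + 0.30 = 3.02.
4.23 > 3.02 → outlier.
4.32 > 3.02 → outlier.
All remaining values lie within [2.22, 3.02].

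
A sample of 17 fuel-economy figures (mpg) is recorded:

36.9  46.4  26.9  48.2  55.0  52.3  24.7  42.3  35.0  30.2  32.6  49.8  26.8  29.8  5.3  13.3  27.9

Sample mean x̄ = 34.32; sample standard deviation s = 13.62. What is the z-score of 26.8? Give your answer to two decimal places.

-0.55

z = (26.8 − 34.32) / 13.62 = -0.55.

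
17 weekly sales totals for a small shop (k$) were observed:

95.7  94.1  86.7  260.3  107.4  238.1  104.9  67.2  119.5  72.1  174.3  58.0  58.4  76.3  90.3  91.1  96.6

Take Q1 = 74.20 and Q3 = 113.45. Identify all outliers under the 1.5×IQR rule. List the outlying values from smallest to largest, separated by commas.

174.3, 238.1, 260.3

IQR = Q3 − Q1 = 113.45 − 74.20 = 39.25.
Lower fence = Q1 − 1.5·IQR = 74.20 − 58.875 = 15.325.
Upper fence = Q3 + 1.5·IQR = 113.45 + 58.875 = 172.325.
174.3 > 172.325 → outlier.
238.1 > 172.325 → outlier.
260.3 > 172.325 → outlier.
All remaining values lie within [15.325, 172.325].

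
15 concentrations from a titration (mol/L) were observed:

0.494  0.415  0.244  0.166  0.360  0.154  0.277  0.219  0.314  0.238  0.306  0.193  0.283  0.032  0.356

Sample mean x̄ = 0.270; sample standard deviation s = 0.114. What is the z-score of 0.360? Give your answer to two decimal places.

0.79

z = (0.360 − 0.270) / 0.114 = 0.79.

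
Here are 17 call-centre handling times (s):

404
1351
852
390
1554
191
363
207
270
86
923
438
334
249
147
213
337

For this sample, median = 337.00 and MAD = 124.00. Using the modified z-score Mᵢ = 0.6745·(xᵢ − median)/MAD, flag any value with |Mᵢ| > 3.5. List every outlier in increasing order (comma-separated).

1351, 1554

|Mᵢ| > 3.5 ⇔ |xᵢ − 337.00| > 3.5·124.00/0.6745 = 643.44.
So outliers lie outside [-306.44, 980.44].
1351: M = 5.52 → outlier.
1554: M = 6.62 → outlier.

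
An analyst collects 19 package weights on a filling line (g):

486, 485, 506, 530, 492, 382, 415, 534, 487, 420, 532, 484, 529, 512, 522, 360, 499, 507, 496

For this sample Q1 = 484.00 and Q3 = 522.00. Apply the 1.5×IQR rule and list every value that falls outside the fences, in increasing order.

IQR = Q3 − Q1 = 522.00 − 484.00 = 38.00.
Lower fence = Q1 − 1.5·IQR = 484.00 − 57.00 = 427.00.
Upper fence = Q3 + 1.5·IQR = 522.00 + 57.00 = 579.00.
360 < 427.00 → outlier.
382 < 427.00 → outlier.
415 < 427.00 → outlier.
420 < 427.00 → outlier.
All remaining values lie within [427.00, 579.00].

360, 382, 415, 420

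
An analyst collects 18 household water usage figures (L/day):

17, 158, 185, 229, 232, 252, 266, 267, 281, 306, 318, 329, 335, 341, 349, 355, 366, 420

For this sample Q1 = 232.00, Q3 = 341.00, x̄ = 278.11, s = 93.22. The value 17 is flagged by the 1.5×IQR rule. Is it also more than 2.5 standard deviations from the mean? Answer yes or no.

yes

z = (17 − 278.11) / 93.22 = -2.80.
|z| = 2.80 > 2.5.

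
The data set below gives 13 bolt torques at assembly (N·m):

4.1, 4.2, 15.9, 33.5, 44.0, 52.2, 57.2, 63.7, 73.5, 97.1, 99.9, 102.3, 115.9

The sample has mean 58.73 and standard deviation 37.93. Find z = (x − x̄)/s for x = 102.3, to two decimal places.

1.15

z = (102.3 − 58.73) / 37.93 = 1.15.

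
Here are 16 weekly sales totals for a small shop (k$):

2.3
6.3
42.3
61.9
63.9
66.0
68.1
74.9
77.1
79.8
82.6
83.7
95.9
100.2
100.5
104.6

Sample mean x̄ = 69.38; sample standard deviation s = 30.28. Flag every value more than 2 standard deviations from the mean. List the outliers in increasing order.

2.3, 6.3

Cutoffs at x̄ ± 2s: 69.38 ± 2·30.28 = [8.82, 129.94].
2.3: z = -2.22, |z| > 2 → outlier.
6.3: z = -2.08, |z| > 2 → outlier.
Every other value lies within [8.82, 129.94].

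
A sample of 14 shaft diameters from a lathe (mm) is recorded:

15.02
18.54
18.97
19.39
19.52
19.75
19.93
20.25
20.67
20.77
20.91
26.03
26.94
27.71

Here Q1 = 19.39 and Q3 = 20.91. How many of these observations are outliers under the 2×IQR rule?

IQR = 1.52; fences at 19.39 − 3.04 = 16.35 and 20.91 + 3.04 = 23.95.
Outside the cutoffs: 15.02, 26.03, 26.94, 27.71.

4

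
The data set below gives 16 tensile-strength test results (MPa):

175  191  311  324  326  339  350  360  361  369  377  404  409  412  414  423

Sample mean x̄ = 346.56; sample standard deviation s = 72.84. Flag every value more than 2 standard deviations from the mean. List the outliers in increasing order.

175, 191

Cutoffs at x̄ ± 2s: 346.56 ± 2·72.84 = [200.88, 492.24].
175: z = -2.36, |z| > 2 → outlier.
191: z = -2.14, |z| > 2 → outlier.
Every other value lies within [200.88, 492.24].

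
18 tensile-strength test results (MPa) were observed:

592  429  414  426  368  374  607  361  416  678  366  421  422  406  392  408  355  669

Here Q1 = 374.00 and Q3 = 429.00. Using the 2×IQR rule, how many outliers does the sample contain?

IQR = 55.00; fences at 374.00 − 110.00 = 264.00 and 429.00 + 110.00 = 539.00.
Outside the cutoffs: 592, 607, 669, 678.

4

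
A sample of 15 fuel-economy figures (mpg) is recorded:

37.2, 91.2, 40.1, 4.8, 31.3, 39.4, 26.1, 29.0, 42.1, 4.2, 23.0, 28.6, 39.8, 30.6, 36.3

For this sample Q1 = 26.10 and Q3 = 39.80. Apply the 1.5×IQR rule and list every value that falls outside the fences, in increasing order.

IQR = Q3 − Q1 = 39.80 − 26.10 = 13.70.
Lower fence = Q1 − 1.5·IQR = 26.10 − 20.55 = 5.55.
Upper fence = Q3 + 1.5·IQR = 39.80 + 20.55 = 60.35.
4.2 < 5.55 → outlier.
4.8 < 5.55 → outlier.
91.2 > 60.35 → outlier.
All remaining values lie within [5.55, 60.35].

4.2, 4.8, 91.2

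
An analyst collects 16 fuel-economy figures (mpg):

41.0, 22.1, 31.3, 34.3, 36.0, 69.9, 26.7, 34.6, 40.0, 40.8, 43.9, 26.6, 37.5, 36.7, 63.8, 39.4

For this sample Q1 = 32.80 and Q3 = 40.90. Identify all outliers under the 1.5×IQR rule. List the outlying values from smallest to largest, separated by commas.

63.8, 69.9

IQR = Q3 − Q1 = 40.90 − 32.80 = 8.10.
Lower fence = Q1 − 1.5·IQR = 32.80 − 12.15 = 20.65.
Upper fence = Q3 + 1.5·IQR = 40.90 + 12.15 = 53.05.
63.8 > 53.05 → outlier.
69.9 > 53.05 → outlier.
All remaining values lie within [20.65, 53.05].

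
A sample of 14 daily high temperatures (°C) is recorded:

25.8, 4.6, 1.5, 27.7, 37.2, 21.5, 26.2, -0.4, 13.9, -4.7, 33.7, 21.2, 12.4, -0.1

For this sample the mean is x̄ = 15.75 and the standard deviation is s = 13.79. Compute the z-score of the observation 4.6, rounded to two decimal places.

z = (4.6 − 15.75) / 13.79 = -0.81.

-0.81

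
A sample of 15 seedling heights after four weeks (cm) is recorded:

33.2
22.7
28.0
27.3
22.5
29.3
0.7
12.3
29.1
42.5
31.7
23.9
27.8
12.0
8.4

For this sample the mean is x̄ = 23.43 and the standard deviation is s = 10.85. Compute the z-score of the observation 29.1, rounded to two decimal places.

z = (29.1 − 23.43) / 10.85 = 0.52.

0.52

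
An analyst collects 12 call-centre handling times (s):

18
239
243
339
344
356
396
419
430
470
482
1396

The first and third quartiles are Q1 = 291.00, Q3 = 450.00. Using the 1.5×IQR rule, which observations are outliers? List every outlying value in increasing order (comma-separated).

18, 1396

IQR = Q3 − Q1 = 450.00 − 291.00 = 159.00.
Lower fence = Q1 − 1.5·IQR = 291.00 − 238.50 = 52.50.
Upper fence = Q3 + 1.5·IQR = 450.00 + 238.50 = 688.50.
18 < 52.50 → outlier.
1396 > 688.50 → outlier.
All remaining values lie within [52.50, 688.50].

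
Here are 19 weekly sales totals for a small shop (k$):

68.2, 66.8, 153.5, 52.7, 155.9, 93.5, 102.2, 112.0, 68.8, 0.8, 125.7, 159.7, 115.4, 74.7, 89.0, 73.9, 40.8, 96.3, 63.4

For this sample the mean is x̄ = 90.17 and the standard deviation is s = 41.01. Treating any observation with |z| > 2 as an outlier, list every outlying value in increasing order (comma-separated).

Cutoffs at x̄ ± 2s: 90.17 ± 2·41.01 = [8.15, 172.19].
0.8: z = -2.18, |z| > 2 → outlier.
Every other value lies within [8.15, 172.19].

0.8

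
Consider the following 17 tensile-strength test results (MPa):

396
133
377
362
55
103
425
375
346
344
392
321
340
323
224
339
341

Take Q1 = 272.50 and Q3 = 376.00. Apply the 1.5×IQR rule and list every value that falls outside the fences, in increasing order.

IQR = Q3 − Q1 = 376.00 − 272.50 = 103.50.
Lower fence = Q1 − 1.5·IQR = 272.50 − 155.25 = 117.25.
Upper fence = Q3 + 1.5·IQR = 376.00 + 155.25 = 531.25.
55 < 117.25 → outlier.
103 < 117.25 → outlier.
All remaining values lie within [117.25, 531.25].

55, 103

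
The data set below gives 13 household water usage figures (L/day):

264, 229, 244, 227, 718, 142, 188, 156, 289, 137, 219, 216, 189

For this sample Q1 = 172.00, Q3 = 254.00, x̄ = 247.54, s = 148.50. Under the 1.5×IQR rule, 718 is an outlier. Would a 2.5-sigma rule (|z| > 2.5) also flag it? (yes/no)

z = (718 − 247.54) / 148.50 = 3.17.
|z| = 3.17 > 2.5.

yes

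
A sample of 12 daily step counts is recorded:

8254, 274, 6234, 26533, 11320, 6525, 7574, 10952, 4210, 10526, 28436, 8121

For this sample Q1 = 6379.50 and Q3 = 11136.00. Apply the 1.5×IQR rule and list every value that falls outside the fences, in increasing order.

IQR = Q3 − Q1 = 11136.00 − 6379.50 = 4756.50.
Lower fence = Q1 − 1.5·IQR = 6379.50 − 7134.75 = -755.25.
Upper fence = Q3 + 1.5·IQR = 11136.00 + 7134.75 = 18270.75.
26533 > 18270.75 → outlier.
28436 > 18270.75 → outlier.
All remaining values lie within [-755.25, 18270.75].

26533, 28436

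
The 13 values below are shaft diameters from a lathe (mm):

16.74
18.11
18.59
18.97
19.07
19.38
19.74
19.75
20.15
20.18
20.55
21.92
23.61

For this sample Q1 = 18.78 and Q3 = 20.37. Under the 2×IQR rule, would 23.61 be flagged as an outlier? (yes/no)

IQR = Q3 − Q1 = 20.37 − 18.78 = 1.59.
Lower fence = Q1 − 2·IQR = 18.78 − 3.18 = 15.60.
Upper fence = Q3 + 2·IQR = 20.37 + 3.18 = 23.55.
23.61 lies above the upper fence.

yes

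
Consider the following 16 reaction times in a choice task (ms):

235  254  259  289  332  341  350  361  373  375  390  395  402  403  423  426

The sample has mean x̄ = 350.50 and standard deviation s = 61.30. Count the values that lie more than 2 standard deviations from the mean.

Cutoffs: x̄ ± 2s = [227.90, 473.10].
Every value lies within the cutoffs.

0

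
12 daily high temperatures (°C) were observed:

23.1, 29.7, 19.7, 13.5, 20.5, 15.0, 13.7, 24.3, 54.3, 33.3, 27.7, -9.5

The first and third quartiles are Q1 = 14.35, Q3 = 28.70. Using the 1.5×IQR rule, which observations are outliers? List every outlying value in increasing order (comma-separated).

IQR = Q3 − Q1 = 28.70 − 14.35 = 14.35.
Lower fence = Q1 − 1.5·IQR = 14.35 − 21.525 = -7.175.
Upper fence = Q3 + 1.5·IQR = 28.70 + 21.525 = 50.225.
-9.5 < -7.175 → outlier.
54.3 > 50.225 → outlier.
All remaining values lie within [-7.175, 50.225].

-9.5, 54.3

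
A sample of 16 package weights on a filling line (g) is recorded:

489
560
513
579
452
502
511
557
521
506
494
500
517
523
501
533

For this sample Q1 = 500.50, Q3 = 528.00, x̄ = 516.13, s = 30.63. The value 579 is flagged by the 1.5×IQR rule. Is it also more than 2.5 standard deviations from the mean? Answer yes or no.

z = (579 − 516.13) / 30.63 = 2.05.
|z| = 2.05 ≤ 2.5.

no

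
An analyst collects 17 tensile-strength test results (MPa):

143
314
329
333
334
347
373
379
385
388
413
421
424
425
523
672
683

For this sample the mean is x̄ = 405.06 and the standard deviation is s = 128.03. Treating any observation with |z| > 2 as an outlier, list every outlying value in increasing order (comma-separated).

143, 672, 683

Cutoffs at x̄ ± 2s: 405.06 ± 2·128.03 = [149.00, 661.12].
143: z = -2.05, |z| > 2 → outlier.
672: z = 2.08, |z| > 2 → outlier.
683: z = 2.17, |z| > 2 → outlier.
Every other value lies within [149.00, 661.12].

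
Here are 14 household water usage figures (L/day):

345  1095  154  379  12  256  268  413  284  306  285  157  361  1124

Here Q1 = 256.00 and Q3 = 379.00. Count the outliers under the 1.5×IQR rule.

3

IQR = 123.00; fences at 256.00 − 184.50 = 71.50 and 379.00 + 184.50 = 563.50.
Outside the cutoffs: 12, 1095, 1124.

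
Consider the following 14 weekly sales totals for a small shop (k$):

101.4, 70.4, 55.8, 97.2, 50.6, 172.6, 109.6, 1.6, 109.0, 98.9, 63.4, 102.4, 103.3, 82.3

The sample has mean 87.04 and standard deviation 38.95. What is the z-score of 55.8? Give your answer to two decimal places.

-0.80

z = (55.8 − 87.04) / 38.95 = -0.80.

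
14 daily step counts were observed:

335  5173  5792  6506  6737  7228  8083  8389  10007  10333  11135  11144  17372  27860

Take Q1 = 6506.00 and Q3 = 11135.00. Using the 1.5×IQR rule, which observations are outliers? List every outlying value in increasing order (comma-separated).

27860

IQR = Q3 − Q1 = 11135.00 − 6506.00 = 4629.00.
Lower fence = Q1 − 1.5·IQR = 6506.00 − 6943.50 = -437.50.
Upper fence = Q3 + 1.5·IQR = 11135.00 + 6943.50 = 18078.50.
27860 > 18078.50 → outlier.
All remaining values lie within [-437.50, 18078.50].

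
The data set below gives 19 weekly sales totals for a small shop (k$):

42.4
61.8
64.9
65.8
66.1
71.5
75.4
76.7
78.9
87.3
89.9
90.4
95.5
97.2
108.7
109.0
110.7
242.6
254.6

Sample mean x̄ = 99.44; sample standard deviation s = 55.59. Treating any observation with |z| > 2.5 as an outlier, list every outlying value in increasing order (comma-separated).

Cutoffs at x̄ ± 2.5s: 99.44 ± 2.5·55.59 = [-39.535, 238.415].
242.6: z = 2.58, |z| > 2.5 → outlier.
254.6: z = 2.79, |z| > 2.5 → outlier.
Every other value lies within [-39.535, 238.415].

242.6, 254.6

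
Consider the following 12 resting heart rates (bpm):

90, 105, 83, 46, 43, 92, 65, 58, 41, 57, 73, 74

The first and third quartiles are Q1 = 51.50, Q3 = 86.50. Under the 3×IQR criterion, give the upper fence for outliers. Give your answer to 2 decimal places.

IQR = Q3 − Q1 = 86.50 − 51.50 = 35.00.
Lower fence = Q1 − 3·IQR = 51.50 − 105.00 = -53.50.
Upper fence = Q3 + 3·IQR = 86.50 + 105.00 = 191.50.

191.50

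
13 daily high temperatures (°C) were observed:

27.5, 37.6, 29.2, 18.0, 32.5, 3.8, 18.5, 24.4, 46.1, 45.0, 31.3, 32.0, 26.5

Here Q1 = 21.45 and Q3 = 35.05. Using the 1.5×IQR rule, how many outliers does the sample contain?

0

IQR = 13.60; fences at 21.45 − 20.40 = 1.05 and 35.05 + 20.40 = 55.45.
Every value lies within the cutoffs.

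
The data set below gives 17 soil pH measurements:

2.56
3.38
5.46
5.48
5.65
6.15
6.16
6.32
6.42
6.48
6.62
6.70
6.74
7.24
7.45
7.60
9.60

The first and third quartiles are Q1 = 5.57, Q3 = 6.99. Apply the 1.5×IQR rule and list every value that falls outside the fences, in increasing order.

2.56, 3.38, 9.60

IQR = Q3 − Q1 = 6.99 − 5.57 = 1.42.
Lower fence = Q1 − 1.5·IQR = 5.57 − 2.13 = 3.44.
Upper fence = Q3 + 1.5·IQR = 6.99 + 2.13 = 9.12.
2.56 < 3.44 → outlier.
3.38 < 3.44 → outlier.
9.60 > 9.12 → outlier.
All remaining values lie within [3.44, 9.12].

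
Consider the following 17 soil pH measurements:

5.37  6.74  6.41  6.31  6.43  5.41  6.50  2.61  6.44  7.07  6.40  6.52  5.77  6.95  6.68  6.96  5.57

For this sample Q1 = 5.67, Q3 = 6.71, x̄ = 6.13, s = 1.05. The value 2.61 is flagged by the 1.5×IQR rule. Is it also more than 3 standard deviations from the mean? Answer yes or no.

z = (2.61 − 6.13) / 1.05 = -3.35.
|z| = 3.35 > 3.

yes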